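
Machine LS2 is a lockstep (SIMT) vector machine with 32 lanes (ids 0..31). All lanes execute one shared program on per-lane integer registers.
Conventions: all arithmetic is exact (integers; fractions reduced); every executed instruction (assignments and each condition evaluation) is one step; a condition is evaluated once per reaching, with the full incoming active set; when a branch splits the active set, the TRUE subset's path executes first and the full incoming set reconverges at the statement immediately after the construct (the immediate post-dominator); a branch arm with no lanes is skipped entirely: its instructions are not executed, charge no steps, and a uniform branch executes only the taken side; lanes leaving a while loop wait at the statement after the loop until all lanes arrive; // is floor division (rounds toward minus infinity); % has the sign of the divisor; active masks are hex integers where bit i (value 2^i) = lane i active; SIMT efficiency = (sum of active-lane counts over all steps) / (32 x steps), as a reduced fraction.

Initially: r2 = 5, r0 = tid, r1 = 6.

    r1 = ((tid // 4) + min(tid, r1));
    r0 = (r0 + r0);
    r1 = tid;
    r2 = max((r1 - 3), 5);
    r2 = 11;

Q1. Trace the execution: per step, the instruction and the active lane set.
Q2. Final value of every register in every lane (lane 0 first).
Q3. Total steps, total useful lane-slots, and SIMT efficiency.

step 0: r1 <- ((tid // 4) + min(tid, r1)) 0xffffffff
step 1: r0 <- (r0 + r0)              0xffffffff
step 2: r1 <- tid                    0xffffffff
step 3: r2 <- max((r1 - 3), 5)       0xffffffff
step 4: r2 <- 11                     0xffffffff

Answer: 5 steps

r2: 11,11,11,11,11,11,11,11,11,11,11,11,11,11,11,11,11,11,11,11,11,11,11,11,11,11,11,11,11,11,11,11
r0: 0,2,4,6,8,10,12,14,16,18,20,22,24,26,28,30,32,34,36,38,40,42,44,46,48,50,52,54,56,58,60,62
r1: 0,1,2,3,4,5,6,7,8,9,10,11,12,13,14,15,16,17,18,19,20,21,22,23,24,25,26,27,28,29,30,31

steps = 5; useful = 160; efficiency = 160/160 = 1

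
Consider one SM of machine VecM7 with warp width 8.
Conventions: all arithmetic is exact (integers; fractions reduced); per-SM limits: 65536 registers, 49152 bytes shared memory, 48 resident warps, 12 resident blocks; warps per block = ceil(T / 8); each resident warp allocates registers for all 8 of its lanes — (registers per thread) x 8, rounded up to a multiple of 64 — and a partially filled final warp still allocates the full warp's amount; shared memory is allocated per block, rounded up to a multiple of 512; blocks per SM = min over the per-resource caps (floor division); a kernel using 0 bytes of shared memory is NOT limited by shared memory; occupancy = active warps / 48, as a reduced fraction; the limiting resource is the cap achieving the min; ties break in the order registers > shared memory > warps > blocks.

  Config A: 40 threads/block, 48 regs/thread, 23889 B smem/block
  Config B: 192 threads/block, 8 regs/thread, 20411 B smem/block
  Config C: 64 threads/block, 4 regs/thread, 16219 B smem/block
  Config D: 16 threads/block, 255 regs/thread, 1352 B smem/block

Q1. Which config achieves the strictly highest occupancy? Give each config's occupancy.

occupancies: A 5/24, B 1, C 1/2, D 1/2

Answer: B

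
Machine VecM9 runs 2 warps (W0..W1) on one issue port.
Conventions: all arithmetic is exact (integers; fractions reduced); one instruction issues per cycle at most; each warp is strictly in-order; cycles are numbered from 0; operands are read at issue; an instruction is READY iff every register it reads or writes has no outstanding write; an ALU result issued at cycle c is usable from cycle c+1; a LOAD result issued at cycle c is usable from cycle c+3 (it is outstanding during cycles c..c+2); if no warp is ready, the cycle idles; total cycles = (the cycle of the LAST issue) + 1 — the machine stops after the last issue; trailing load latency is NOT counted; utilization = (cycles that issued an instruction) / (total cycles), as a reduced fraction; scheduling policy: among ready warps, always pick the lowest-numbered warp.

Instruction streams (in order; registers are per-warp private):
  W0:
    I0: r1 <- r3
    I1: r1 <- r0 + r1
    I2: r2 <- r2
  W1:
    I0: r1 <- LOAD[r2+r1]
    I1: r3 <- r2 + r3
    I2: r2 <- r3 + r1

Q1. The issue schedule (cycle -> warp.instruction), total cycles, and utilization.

cycle 0: W0.I0
cycle 1: W0.I1
cycle 2: W0.I2
cycle 3: W1.I0
cycle 4: W1.I1
cycle 5: idle
cycle 6: W1.I2

Answer: 7 cycles, utilization 6/7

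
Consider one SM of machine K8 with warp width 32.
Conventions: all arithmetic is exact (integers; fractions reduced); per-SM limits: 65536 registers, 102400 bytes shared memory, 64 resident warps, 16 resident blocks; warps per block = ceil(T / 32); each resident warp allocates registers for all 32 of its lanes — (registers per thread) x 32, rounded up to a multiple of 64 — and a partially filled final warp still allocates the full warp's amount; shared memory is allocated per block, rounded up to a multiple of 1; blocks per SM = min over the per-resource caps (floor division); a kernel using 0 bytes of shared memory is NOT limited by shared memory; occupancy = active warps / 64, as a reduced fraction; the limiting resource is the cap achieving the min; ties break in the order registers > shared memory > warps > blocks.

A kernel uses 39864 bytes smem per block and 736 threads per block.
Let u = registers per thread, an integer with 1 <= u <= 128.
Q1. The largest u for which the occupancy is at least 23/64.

Answer: u = 88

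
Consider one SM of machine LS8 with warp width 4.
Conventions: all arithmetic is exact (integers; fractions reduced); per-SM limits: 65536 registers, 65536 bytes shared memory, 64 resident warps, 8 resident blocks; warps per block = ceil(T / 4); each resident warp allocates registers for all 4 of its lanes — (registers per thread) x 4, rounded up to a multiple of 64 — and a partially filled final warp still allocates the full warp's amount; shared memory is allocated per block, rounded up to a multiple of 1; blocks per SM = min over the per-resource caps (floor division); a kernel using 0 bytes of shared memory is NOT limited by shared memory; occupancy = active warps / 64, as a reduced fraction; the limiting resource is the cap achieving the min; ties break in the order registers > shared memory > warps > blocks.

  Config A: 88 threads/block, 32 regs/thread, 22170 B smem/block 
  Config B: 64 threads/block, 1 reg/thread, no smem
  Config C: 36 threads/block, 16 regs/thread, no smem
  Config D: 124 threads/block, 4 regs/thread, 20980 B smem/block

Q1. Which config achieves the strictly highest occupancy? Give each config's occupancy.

occupancies: A 11/16, B 1, C 63/64, D 31/32

Answer: B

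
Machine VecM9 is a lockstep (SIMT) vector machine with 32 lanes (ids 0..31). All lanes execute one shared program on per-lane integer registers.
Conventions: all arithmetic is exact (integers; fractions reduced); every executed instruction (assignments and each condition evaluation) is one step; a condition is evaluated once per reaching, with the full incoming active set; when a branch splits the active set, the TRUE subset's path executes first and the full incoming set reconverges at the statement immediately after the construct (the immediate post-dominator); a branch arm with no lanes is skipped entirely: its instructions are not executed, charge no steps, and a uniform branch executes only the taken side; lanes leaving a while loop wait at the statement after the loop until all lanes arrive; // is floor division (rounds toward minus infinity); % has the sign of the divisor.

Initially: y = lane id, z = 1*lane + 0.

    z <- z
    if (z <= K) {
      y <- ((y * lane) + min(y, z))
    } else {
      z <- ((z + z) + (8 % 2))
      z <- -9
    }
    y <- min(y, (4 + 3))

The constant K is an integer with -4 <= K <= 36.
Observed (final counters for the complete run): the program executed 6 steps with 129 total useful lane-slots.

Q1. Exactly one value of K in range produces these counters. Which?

Answer: K = 30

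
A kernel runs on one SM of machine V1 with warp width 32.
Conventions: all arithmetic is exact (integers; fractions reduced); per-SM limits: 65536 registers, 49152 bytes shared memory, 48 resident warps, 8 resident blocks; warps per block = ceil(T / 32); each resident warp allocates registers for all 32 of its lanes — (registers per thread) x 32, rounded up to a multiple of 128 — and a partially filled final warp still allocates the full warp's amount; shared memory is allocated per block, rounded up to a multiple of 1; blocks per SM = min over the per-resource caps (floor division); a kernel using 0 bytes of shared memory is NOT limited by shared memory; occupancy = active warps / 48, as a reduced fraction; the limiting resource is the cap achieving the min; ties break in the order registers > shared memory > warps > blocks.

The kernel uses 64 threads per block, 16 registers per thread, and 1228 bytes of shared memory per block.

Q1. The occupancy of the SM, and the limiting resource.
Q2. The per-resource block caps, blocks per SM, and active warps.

Answer: occupancy 1/3, limited by blocks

registers: 64 blocks
shared memory: 40 blocks
warps: 24 blocks
blocks: 8 blocks

Answer: 8 blocks, 16 active warps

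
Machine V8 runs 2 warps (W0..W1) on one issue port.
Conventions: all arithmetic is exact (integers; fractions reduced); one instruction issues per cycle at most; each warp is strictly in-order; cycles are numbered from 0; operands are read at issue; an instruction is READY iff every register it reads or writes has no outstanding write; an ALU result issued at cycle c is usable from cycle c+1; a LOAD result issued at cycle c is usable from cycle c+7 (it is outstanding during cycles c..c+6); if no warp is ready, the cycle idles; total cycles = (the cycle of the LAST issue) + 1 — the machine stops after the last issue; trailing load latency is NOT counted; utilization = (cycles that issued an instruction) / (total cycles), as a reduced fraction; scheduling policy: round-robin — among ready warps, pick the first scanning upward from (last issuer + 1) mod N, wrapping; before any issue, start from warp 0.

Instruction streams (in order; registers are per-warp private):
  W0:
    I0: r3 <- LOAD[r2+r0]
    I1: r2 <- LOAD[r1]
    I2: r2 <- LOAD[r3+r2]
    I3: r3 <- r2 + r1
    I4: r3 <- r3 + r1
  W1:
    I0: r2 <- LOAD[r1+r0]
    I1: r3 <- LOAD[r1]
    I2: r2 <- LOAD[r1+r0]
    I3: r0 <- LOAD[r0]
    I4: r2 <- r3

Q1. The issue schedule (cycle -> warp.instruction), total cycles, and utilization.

cycle 0: W0.I0
cycle 1: W1.I0
cycle 2: W0.I1
cycle 3: W1.I1
cycle 4: idle
cycle 5: idle
cycle 6: idle
cycle 7: idle
cycle 8: W1.I2
cycle 9: W0.I2
cycle 10: W1.I3
cycle 11: idle
cycle 12: idle
cycle 13: idle
cycle 14: idle
cycle 15: W1.I4
cycle 16: W0.I3
cycle 17: W0.I4

Answer: 18 cycles, utilization 5/9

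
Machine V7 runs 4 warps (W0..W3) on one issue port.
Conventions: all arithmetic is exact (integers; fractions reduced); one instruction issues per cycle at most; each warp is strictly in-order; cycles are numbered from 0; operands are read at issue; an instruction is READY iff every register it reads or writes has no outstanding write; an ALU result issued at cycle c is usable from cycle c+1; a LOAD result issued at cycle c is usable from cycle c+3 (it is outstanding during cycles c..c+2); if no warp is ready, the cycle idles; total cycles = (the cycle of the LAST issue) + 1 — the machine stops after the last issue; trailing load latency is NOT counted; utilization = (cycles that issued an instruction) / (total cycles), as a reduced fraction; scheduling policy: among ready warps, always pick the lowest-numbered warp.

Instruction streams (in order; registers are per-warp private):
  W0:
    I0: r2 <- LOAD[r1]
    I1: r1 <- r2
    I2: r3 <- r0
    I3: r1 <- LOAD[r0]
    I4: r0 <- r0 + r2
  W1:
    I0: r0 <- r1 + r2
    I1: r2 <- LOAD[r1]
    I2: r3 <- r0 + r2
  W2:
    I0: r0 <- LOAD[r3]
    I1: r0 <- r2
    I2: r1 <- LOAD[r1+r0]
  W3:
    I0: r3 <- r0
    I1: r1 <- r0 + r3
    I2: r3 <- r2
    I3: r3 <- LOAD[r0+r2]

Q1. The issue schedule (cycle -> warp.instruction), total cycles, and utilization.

cycle 0: W0.I0
cycle 1: W1.I0
cycle 2: W1.I1
cycle 3: W0.I1
cycle 4: W0.I2
cycle 5: W0.I3
cycle 6: W0.I4
cycle 7: W1.I2
cycle 8: W2.I0
cycle 9: W3.I0
cycle 10: W3.I1
cycle 11: W2.I1
cycle 12: W2.I2
cycle 13: W3.I2
cycle 14: W3.I3

Answer: 15 cycles, utilization 1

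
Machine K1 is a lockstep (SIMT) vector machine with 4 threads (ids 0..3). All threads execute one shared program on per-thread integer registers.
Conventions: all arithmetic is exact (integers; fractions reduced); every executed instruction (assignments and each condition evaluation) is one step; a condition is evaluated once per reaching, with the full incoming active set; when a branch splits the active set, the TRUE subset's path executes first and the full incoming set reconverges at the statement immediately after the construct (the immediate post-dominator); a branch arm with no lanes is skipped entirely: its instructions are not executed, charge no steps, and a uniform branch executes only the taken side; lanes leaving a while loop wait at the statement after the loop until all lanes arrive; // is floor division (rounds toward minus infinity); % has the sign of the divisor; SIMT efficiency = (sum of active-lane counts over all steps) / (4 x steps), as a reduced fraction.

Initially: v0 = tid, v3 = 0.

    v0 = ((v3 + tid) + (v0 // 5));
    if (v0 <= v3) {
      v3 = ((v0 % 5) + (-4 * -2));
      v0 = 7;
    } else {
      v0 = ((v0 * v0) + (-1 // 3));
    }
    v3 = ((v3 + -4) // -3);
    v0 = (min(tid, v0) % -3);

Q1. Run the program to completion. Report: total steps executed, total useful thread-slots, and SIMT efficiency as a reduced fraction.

Answer: 7 steps, 21 useful, 3/4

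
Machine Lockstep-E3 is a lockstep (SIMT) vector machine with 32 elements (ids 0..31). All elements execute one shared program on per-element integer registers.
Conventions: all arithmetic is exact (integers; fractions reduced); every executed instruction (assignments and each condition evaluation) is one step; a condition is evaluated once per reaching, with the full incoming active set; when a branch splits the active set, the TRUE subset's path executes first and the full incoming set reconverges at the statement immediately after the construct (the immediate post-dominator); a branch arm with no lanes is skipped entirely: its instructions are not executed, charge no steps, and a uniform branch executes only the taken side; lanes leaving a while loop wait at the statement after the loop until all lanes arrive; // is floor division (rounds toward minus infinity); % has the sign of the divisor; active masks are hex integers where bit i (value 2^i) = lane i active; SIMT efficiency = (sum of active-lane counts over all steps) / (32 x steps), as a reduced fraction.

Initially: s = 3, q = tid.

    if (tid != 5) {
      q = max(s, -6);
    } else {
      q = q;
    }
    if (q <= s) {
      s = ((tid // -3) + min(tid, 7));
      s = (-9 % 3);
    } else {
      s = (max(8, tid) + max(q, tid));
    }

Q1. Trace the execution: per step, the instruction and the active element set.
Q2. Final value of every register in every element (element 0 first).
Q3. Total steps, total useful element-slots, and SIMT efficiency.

step 0: eval (tid != 5)              0xffffffff
step 1: q <- max(s, -6)              0xffffffdf
step 2: q <- q                       0x00000020
step 3: eval (q <= s)                0xffffffff
step 4: s <- ((tid // -3) + min(tid, 7)) 0xffffffdf
step 5: s <- (-9 % 3)                0xffffffdf
step 6: s <- (max(8, tid) + max(q, tid)) 0x00000020

Answer: 7 steps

s: 0,0,0,0,0,13,0,0,0,0,0,0,0,0,0,0,0,0,0,0,0,0,0,0,0,0,0,0,0,0,0,0
q: 3,3,3,3,3,5,3,3,3,3,3,3,3,3,3,3,3,3,3,3,3,3,3,3,3,3,3,3,3,3,3,3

steps = 7; useful = 159; efficiency = 159/224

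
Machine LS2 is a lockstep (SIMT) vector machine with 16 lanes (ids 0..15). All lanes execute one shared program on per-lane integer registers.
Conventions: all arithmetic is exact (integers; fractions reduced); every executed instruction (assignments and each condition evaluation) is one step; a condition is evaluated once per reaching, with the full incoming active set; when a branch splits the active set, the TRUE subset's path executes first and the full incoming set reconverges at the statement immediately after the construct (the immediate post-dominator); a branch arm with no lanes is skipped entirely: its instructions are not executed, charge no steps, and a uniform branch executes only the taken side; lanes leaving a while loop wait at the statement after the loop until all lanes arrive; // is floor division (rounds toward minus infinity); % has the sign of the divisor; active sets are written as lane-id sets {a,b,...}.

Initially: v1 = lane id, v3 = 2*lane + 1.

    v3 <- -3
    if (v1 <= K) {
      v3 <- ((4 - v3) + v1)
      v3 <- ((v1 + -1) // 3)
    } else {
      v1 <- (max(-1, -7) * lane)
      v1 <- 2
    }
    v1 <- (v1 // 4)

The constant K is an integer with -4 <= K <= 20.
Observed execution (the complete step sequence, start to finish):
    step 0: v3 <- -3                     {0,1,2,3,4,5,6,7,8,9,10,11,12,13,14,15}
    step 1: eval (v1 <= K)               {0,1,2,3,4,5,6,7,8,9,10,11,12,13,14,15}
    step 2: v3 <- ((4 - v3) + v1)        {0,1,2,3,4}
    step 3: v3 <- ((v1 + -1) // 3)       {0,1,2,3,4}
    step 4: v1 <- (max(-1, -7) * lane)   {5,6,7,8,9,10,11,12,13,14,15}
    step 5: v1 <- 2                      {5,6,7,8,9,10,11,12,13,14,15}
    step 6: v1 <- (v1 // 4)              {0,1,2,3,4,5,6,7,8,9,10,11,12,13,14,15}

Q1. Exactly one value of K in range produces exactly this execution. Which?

Answer: K = 4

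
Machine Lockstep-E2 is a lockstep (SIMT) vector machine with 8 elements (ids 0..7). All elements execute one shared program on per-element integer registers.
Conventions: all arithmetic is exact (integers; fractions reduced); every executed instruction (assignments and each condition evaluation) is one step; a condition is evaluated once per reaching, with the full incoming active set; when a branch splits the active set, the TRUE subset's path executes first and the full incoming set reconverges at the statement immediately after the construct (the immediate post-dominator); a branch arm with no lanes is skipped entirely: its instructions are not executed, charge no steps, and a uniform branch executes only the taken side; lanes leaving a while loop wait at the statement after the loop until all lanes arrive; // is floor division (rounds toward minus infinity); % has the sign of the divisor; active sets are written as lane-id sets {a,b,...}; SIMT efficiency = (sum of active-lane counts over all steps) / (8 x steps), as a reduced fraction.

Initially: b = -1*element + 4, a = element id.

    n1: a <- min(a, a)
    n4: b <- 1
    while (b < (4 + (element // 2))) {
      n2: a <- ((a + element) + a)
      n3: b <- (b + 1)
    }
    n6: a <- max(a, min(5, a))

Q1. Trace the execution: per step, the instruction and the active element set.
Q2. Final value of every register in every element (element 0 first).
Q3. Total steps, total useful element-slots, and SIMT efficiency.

step 0: a <- min(a, a)               {0,1,2,3,4,5,6,7}
step 1: b <- 1                       {0,1,2,3,4,5,6,7}
step 2: eval (b < (4 + (element // 2))) {0,1,2,3,4,5,6,7}
step 3: a <- ((a + element) + a)     {0,1,2,3,4,5,6,7}
step 4: b <- (b + 1)                 {0,1,2,3,4,5,6,7}
step 5: eval (b < (4 + (element // 2))) {0,1,2,3,4,5,6,7}
step 6: a <- ((a + element) + a)     {0,1,2,3,4,5,6,7}
step 7: b <- (b + 1)                 {0,1,2,3,4,5,6,7}
step 8: eval (b < (4 + (element // 2))) {0,1,2,3,4,5,6,7}
step 9: a <- ((a + element) + a)     {0,1,2,3,4,5,6,7}
step 10: b <- (b + 1)                 {0,1,2,3,4,5,6,7}
step 11: eval (b < (4 + (element // 2))) {0,1,2,3,4,5,6,7}
step 12: a <- ((a + element) + a)     {2,3,4,5,6,7}
step 13: b <- (b + 1)                 {2,3,4,5,6,7}
step 14: eval (b < (4 + (element // 2))) {2,3,4,5,6,7}
step 15: a <- ((a + element) + a)     {4,5,6,7}
step 16: b <- (b + 1)                 {4,5,6,7}
step 17: eval (b < (4 + (element // 2))) {4,5,6,7}
step 18: a <- ((a + element) + a)     {6,7}
step 19: b <- (b + 1)                 {6,7}
step 20: eval (b < (4 + (element // 2))) {6,7}
step 21: a <- max(a, min(5, a))       {0,1,2,3,4,5,6,7}

Answer: 22 steps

b: 4,4,5,5,6,6,7,7
a: 0,15,62,93,252,315,762,889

steps = 22; useful = 140; efficiency = 140/176 = 35/44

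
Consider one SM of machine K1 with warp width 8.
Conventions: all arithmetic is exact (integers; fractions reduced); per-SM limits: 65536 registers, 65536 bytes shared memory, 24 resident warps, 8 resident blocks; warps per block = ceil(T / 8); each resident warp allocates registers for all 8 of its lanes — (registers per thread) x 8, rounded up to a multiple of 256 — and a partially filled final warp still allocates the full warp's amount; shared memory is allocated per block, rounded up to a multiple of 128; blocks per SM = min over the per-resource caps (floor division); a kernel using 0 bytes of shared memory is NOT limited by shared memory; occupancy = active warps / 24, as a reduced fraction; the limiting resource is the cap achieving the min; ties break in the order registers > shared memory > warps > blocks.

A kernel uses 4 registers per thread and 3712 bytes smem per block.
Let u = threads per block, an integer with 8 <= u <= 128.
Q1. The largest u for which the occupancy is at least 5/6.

Answer: u = 96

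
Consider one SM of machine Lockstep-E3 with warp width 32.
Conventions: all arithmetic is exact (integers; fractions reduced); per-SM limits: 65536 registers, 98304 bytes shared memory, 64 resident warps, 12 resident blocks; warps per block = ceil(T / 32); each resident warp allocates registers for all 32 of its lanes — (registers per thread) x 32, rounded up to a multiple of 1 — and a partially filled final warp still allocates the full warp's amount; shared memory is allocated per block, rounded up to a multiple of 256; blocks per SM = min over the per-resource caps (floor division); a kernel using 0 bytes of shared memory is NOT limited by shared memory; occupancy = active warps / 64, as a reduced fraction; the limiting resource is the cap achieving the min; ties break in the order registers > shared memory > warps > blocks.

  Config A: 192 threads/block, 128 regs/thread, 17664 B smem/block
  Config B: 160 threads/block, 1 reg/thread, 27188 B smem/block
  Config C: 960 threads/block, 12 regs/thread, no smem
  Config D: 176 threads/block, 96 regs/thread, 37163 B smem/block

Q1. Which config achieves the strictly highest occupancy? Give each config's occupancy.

occupancies: A 3/16, B 15/64, C 15/16, D 3/16

Answer: C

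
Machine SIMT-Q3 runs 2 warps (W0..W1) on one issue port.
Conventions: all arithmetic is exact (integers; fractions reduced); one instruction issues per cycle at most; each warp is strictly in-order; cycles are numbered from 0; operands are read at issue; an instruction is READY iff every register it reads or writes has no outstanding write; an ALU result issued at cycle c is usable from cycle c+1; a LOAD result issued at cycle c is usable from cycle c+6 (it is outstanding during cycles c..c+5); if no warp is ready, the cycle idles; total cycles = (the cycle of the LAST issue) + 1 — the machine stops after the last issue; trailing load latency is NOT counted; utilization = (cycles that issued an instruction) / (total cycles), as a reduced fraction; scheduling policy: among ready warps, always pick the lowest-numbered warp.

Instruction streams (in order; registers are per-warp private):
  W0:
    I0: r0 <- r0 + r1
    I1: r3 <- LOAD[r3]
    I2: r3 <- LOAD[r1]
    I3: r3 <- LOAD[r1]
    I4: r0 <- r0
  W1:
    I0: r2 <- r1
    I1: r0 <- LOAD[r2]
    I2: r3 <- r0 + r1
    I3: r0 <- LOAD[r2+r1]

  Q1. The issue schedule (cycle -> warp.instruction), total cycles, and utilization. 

cycle 0: W0.I0
cycle 1: W0.I1
cycle 2: W1.I0
cycle 3: W1.I1
cycle 4: idle
cycle 5: idle
cycle 6: idle
cycle 7: W0.I2
cycle 8: idle
cycle 9: W1.I2
cycle 10: W1.I3
cycle 11: idle
cycle 12: idle
cycle 13: W0.I3
cycle 14: W0.I4

Answer: 15 cycles, utilization 3/5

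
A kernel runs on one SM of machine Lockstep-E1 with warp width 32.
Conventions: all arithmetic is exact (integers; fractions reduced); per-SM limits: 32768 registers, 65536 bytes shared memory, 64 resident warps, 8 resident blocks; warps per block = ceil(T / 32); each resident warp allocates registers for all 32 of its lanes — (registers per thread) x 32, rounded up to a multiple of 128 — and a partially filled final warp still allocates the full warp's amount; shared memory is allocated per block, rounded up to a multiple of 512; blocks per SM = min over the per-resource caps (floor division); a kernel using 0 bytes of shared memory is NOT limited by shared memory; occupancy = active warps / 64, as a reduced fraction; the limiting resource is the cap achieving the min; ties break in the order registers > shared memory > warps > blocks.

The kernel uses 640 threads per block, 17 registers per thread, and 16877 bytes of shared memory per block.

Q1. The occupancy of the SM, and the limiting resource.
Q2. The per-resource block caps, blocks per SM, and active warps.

Answer: occupancy 5/8, limited by registers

registers: 2 blocks
shared memory: 3 blocks
warps: 3 blocks
blocks: 8 blocks

Answer: 2 blocks, 40 active warps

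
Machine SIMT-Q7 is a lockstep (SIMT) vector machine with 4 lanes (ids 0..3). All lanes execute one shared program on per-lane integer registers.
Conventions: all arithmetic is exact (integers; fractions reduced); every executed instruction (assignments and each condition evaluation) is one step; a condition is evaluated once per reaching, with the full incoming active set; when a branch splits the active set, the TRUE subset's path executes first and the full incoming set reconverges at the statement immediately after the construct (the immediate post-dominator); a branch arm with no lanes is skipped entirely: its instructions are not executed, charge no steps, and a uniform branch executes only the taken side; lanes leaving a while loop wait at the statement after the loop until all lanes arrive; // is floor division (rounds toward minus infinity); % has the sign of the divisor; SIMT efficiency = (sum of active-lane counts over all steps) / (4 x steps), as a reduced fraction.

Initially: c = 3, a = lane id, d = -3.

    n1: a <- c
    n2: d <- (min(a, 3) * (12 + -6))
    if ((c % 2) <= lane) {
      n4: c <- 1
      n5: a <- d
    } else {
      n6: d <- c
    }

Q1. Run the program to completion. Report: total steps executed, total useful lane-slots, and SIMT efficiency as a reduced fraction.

Answer: 6 steps, 19 useful, 19/24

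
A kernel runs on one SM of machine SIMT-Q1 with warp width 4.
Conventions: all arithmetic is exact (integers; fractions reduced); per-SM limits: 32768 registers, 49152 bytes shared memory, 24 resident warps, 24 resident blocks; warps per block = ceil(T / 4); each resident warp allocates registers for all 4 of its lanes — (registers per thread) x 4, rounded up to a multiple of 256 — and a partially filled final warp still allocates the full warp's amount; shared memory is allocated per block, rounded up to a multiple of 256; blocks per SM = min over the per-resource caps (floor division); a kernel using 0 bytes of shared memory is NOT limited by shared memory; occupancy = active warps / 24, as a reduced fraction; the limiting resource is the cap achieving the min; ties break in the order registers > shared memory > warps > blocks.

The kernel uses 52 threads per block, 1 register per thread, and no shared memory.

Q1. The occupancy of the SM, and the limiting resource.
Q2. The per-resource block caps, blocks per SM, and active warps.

Answer: occupancy 13/24, limited by warps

registers: 9 blocks
shared memory: no limit (kernel uses none)
warps: 1 block
blocks: 24 blocks

Answer: 1 block, 13 active warps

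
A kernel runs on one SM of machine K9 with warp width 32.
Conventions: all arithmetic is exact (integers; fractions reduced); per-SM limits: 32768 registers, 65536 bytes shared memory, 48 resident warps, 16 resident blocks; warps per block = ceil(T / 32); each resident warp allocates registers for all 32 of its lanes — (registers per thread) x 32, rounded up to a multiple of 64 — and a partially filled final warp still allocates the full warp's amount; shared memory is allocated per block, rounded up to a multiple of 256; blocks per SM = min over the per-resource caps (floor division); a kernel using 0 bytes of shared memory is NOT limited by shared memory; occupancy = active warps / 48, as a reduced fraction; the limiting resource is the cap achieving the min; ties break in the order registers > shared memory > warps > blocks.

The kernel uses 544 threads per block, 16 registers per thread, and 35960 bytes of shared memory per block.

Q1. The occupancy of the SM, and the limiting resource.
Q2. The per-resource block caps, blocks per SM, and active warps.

Answer: occupancy 17/48, limited by shared memory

registers: 3 blocks
shared memory: 1 block
warps: 2 blocks
blocks: 16 blocks

Answer: 1 block, 17 active warps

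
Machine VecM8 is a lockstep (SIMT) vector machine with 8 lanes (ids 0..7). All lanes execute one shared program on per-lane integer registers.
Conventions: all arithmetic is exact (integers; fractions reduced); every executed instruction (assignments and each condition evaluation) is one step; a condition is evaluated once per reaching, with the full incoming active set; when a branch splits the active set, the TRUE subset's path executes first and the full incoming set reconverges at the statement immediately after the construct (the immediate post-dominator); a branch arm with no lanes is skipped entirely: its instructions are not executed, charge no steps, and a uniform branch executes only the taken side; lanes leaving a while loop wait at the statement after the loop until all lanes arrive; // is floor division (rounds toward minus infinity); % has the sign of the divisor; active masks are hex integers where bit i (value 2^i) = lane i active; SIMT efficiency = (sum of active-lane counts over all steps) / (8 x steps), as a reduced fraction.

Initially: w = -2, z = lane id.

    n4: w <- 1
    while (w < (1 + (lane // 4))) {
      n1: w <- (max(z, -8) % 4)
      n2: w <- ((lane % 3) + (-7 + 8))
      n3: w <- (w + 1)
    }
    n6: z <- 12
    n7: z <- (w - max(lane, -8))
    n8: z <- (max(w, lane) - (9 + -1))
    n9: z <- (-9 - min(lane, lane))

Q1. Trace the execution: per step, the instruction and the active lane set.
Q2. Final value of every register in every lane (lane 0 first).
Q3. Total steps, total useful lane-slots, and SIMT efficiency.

step 0: w <- 1                       0xff
step 1: eval (w < (1 + (lane // 4))) 0xff
step 2: w <- (max(z, -8) % 4)        0xf0
step 3: w <- ((lane % 3) + (-7 + 8)) 0xf0
step 4: w <- (w + 1)                 0xf0
step 5: eval (w < (1 + (lane // 4))) 0xf0
step 6: z <- 12                      0xff
step 7: z <- (w - max(lane, -8))     0xff
step 8: z <- (max(w, lane) - (9 + -1)) 0xff
step 9: z <- (-9 - min(lane, lane))  0xff

Answer: 10 steps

w: 1,1,1,1,3,4,2,3
z: -9,-10,-11,-12,-13,-14,-15,-16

steps = 10; useful = 64; efficiency = 64/80 = 4/5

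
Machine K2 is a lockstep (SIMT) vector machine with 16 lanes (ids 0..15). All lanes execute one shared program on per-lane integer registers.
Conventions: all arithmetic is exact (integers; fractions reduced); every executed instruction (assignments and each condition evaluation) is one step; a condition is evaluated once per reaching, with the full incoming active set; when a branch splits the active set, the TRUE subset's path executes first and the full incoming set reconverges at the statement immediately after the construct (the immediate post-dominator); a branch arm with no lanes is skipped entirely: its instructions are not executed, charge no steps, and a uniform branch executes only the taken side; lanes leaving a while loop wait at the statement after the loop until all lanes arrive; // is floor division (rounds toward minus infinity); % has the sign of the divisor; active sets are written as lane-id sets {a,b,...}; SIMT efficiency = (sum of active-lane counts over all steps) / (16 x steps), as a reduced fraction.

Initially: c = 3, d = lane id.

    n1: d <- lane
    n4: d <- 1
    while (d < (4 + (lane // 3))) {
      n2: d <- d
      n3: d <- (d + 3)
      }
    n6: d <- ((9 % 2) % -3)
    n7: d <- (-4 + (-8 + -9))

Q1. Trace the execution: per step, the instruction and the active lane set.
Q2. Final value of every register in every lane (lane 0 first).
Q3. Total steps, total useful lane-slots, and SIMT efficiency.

step 0: d <- lane                    {0,1,2,3,4,5,6,7,8,9,10,11,12,13,14,15}
step 1: d <- 1                       {0,1,2,3,4,5,6,7,8,9,10,11,12,13,14,15}
step 2: eval (d < (4 + (lane // 3))) {0,1,2,3,4,5,6,7,8,9,10,11,12,13,14,15}
step 3: d <- d                       {0,1,2,3,4,5,6,7,8,9,10,11,12,13,14,15}
step 4: d <- (d + 3)                 {0,1,2,3,4,5,6,7,8,9,10,11,12,13,14,15}
step 5: eval (d < (4 + (lane // 3))) {0,1,2,3,4,5,6,7,8,9,10,11,12,13,14,15}
step 6: d <- d                       {3,4,5,6,7,8,9,10,11,12,13,14,15}
step 7: d <- (d + 3)                 {3,4,5,6,7,8,9,10,11,12,13,14,15}
step 8: eval (d < (4 + (lane // 3))) {3,4,5,6,7,8,9,10,11,12,13,14,15}
step 9: d <- d                       {12,13,14,15}
step 10: d <- (d + 3)                 {12,13,14,15}
step 11: eval (d < (4 + (lane // 3))) {12,13,14,15}
step 12: d <- ((9 % 2) % -3)          {0,1,2,3,4,5,6,7,8,9,10,11,12,13,14,15}
step 13: d <- (-4 + (-8 + -9))        {0,1,2,3,4,5,6,7,8,9,10,11,12,13,14,15}

Answer: 14 steps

c: 3,3,3,3,3,3,3,3,3,3,3,3,3,3,3,3
d: -21,-21,-21,-21,-21,-21,-21,-21,-21,-21,-21,-21,-21,-21,-21,-21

steps = 14; useful = 179; efficiency = 179/224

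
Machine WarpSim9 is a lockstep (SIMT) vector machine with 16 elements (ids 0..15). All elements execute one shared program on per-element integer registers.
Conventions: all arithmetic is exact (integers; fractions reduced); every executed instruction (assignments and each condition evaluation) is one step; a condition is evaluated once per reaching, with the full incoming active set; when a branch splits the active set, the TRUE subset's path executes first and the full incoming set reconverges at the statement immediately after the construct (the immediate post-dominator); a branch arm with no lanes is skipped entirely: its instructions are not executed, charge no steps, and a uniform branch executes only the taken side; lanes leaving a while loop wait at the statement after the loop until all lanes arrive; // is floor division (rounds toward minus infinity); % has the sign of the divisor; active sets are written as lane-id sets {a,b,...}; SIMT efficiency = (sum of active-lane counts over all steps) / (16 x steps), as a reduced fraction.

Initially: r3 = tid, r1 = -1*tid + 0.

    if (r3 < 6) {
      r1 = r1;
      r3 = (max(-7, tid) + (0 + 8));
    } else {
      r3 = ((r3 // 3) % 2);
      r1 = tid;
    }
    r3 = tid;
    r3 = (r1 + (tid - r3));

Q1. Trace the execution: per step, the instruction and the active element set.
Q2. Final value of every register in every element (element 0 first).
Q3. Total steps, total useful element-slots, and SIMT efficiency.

step 0: eval (r3 < 6)                {0,1,2,3,4,5,6,7,8,9,10,11,12,13,14,15}
step 1: r1 <- r1                     {0,1,2,3,4,5}
step 2: r3 <- (max(-7, tid) + (0 + 8)) {0,1,2,3,4,5}
step 3: r3 <- ((r3 // 3) % 2)        {6,7,8,9,10,11,12,13,14,15}
step 4: r1 <- tid                    {6,7,8,9,10,11,12,13,14,15}
step 5: r3 <- tid                    {0,1,2,3,4,5,6,7,8,9,10,11,12,13,14,15}
step 6: r3 <- (r1 + (tid - r3))      {0,1,2,3,4,5,6,7,8,9,10,11,12,13,14,15}

Answer: 7 steps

r3: 0,-1,-2,-3,-4,-5,6,7,8,9,10,11,12,13,14,15
r1: 0,-1,-2,-3,-4,-5,6,7,8,9,10,11,12,13,14,15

steps = 7; useful = 80; efficiency = 80/112 = 5/7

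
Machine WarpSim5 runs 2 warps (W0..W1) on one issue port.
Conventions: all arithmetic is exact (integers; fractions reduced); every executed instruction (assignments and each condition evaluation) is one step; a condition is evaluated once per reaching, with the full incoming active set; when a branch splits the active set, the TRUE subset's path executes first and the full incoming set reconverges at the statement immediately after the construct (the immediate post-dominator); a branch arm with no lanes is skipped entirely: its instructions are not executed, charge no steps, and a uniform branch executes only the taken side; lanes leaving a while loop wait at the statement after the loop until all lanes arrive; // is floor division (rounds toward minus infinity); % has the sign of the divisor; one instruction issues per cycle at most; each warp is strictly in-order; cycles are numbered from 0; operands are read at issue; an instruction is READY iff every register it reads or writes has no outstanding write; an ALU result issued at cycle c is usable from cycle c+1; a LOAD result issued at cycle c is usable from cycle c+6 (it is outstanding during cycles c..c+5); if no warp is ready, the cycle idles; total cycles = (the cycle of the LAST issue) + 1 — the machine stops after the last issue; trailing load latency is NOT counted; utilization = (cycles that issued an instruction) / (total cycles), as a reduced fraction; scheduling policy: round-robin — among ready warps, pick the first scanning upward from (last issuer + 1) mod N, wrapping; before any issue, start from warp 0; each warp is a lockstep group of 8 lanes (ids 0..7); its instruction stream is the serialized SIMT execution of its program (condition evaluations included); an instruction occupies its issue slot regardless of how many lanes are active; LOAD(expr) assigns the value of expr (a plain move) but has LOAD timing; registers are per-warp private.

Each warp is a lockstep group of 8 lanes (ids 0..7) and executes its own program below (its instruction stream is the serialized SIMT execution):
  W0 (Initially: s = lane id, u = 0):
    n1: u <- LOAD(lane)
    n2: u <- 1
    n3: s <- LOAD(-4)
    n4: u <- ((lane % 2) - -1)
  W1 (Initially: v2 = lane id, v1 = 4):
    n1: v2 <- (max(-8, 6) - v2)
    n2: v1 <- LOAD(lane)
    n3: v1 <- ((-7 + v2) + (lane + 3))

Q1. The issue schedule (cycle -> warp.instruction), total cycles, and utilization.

cycle 0: W0.I0
cycle 1: W1.I0
cycle 2: W1.I1
cycle 3: idle
cycle 4: idle
cycle 5: idle
cycle 6: W0.I1
cycle 7: W0.I2
cycle 8: W1.I2
cycle 9: W0.I3

Answer: 10 cycles, utilization 7/10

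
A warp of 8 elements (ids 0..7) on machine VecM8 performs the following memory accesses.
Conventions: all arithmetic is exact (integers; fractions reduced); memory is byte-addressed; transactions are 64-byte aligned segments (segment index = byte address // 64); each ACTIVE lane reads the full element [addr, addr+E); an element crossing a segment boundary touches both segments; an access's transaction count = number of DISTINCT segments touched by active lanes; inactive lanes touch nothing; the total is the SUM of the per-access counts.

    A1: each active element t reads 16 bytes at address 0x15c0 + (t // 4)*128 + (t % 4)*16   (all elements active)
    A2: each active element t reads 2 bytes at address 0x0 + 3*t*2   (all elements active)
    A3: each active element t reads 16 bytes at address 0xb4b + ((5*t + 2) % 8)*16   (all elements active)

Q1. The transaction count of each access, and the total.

A1: 2 transactions
A2: 1 transaction
A3: 3 transactions

Answer: 2,1,3; total 6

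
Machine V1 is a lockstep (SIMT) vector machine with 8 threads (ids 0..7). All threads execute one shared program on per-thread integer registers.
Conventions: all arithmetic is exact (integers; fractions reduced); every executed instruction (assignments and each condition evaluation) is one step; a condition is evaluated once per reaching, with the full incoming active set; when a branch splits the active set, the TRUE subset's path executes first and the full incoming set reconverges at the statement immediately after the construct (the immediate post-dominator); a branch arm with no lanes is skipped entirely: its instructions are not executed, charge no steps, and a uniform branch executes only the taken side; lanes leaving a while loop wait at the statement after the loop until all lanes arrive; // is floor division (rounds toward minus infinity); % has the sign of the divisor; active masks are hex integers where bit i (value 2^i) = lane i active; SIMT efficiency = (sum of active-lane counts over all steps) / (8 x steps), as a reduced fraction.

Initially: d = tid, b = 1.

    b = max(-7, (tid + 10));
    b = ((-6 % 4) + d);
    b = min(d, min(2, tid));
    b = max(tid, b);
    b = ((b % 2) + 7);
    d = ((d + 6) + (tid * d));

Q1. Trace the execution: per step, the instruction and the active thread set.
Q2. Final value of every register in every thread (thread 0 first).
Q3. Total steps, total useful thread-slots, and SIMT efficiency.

step 0: b <- max(-7, (tid + 10))     0xff
step 1: b <- ((-6 % 4) + d)          0xff
step 2: b <- min(d, min(2, tid))     0xff
step 3: b <- max(tid, b)             0xff
step 4: b <- ((b % 2) + 7)           0xff
step 5: d <- ((d + 6) + (tid * d))   0xff

Answer: 6 steps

d: 6,8,12,18,26,36,48,62
b: 7,8,7,8,7,8,7,8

steps = 6; useful = 48; efficiency = 48/48 = 1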